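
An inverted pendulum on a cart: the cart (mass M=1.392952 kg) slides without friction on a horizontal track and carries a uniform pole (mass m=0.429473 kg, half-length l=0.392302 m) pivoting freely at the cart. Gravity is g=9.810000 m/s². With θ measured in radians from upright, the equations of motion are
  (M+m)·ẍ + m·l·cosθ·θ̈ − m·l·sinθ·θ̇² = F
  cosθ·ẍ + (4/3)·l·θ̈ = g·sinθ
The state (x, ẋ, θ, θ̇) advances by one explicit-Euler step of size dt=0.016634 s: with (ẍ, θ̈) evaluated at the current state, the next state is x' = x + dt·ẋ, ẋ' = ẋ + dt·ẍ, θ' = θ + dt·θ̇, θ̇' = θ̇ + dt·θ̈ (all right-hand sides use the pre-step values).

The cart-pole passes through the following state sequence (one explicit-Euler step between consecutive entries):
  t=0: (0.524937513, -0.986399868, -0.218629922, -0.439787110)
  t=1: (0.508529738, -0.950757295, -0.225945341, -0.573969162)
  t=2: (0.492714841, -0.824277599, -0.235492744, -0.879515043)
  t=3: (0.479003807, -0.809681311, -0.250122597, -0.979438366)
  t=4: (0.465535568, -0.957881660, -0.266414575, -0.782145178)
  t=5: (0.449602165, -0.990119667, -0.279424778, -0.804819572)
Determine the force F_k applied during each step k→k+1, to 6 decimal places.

step 0→1:
  ẍ = (ẋ'−ẋ)/dt = (-0.950757295−-0.986399868)/0.016634 = 2.142754
  θ̈ = (θ̇'−θ̇)/dt = (-0.573969162−-0.439787110)/0.016634 = -8.066734
  sinθ=-0.216892, cosθ=0.976196
  F = (M+m)·ẍ + m·l·cosθ·θ̈ − m·l·sinθ·θ̇² = 3.905009 + -1.326756 − -0.007068 = 2.585321
step 1→2:
  ẍ = (ẋ'−ẋ)/dt = (-0.824277599−-0.950757295)/0.016634 = 7.603685
  θ̈ = (θ̇'−θ̇)/dt = (-0.879515043−-0.573969162)/0.016634 = -18.368756
  sinθ=-0.224028, cosθ=0.974583
  F = (M+m)·ẍ + m·l·cosθ·θ̈ − m·l·sinθ·θ̇² = 13.857146 + -3.016163 − -0.012435 = 10.853417
step 2→3:
  ẍ = (ẋ'−ẋ)/dt = (-0.809681311−-0.824277599)/0.016634 = 0.877497
  θ̈ = (θ̇'−θ̇)/dt = (-0.979438366−-0.879515043)/0.016634 = -6.007173
  sinθ=-0.233322, cosθ=0.972399
  F = (M+m)·ẍ + m·l·cosθ·θ̈ − m·l·sinθ·θ̇² = 1.599173 + -0.984173 − -0.030409 = 0.645409
step 3→4:
  ẍ = (ẋ'−ẋ)/dt = (-0.957881660−-0.809681311)/0.016634 = -8.909484
  θ̈ = (θ̇'−θ̇)/dt = (-0.782145178−-0.979438366)/0.016634 = 11.860838
  sinθ=-0.247523, cosθ=0.968882
  F = (M+m)·ẍ + m·l·cosθ·θ̈ − m·l·sinθ·θ̇² = -16.236866 + 1.936167 − -0.040006 = -14.260693
step 4→5:
  ẍ = (ẋ'−ẋ)/dt = (-0.990119667−-0.957881660)/0.016634 = -1.938079
  θ̈ = (θ̇'−θ̇)/dt = (-0.804819572−-0.782145178)/0.016634 = -1.363135
  sinθ=-0.263274, cosθ=0.964721
  F = (M+m)·ẍ + m·l·cosθ·θ̈ − m·l·sinθ·θ̇² = -3.532004 + -0.221563 − -0.027136 = -3.726431

F_0 = 2.585321 N
F_1 = 10.853417 N
F_2 = 0.645409 N
F_3 = -14.260693 N
F_4 = -3.726431 N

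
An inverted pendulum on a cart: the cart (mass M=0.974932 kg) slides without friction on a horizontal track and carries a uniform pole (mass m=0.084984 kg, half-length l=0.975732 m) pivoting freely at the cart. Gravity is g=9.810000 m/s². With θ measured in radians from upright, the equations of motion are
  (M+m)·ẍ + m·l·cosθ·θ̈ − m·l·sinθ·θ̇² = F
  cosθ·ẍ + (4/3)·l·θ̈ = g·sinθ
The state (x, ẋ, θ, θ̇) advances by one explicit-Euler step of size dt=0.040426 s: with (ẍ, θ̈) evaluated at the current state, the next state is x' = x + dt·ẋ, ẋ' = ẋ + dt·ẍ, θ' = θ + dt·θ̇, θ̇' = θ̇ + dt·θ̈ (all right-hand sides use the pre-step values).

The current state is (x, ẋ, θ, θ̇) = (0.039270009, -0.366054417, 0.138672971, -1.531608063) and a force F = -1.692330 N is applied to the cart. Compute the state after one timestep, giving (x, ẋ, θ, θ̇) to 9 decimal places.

(0.024471893, -0.437026882, 0.076756183, -1.435441910)

sinθ=0.138228947, cosθ=0.990400302
temp = (F + m·l·θ̇²·sinθ)/(M+m) = (-1.692330 + 0.026888217)/1.059916 = -1.571296011
θ̈ = (g·sinθ − cosθ·temp)/(l·(4/3 − m·cos²θ/(M+m))) = 2.378819388
ẍ = temp − m·l·θ̈·cosθ/(M+m) = -1.755614331
Euler: x'=0.039270009+0.040426·-0.366054417=0.024471893, ẋ'=-0.366054417+0.040426·-1.755614331=-0.437026882
       θ'=0.138672971+0.040426·-1.531608063=0.076756183, θ̇'=-1.531608063+0.040426·2.378819388=-1.435441910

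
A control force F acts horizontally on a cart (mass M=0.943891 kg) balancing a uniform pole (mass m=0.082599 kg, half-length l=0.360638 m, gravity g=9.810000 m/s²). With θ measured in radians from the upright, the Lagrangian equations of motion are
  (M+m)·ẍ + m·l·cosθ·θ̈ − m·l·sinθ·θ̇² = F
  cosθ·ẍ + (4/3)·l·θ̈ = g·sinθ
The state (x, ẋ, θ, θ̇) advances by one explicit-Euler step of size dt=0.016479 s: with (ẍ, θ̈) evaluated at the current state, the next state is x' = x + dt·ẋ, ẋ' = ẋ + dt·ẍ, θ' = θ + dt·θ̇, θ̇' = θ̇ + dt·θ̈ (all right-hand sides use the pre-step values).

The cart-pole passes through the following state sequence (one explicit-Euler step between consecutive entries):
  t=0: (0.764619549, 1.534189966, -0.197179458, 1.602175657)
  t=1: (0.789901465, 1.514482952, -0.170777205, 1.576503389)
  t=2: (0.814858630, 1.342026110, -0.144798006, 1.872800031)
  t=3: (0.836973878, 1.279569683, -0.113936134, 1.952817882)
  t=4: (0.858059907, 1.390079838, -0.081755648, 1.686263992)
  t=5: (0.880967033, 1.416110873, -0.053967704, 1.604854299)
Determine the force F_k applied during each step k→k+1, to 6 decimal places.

F_0 = -1.258093 N
F_1 = -10.202081 N
F_2 = -3.732254 N
F_3 = 6.417967 N
F_4 = 1.481742 N

step 0→1:
  ẍ = (ẋ'−ẋ)/dt = (1.514482952−1.534189966)/0.016479 = -1.195887
  θ̈ = (θ̇'−θ̇)/dt = (1.576503389−1.602175657)/0.016479 = -1.557878
  sinθ=-0.195904, cosθ=0.980623
  F = (M+m)·ẍ + m·l·cosθ·θ̈ − m·l·sinθ·θ̇² = -1.227566 + -0.045507 − -0.014980 = -1.258093
step 1→2:
  ẍ = (ẋ'−ẋ)/dt = (1.342026110−1.514482952)/0.016479 = -10.465249
  θ̈ = (θ̇'−θ̇)/dt = (1.872800031−1.576503389)/0.016479 = 17.980256
  sinθ=-0.169948, cosθ=0.985453
  F = (M+m)·ẍ + m·l·cosθ·θ̈ − m·l·sinθ·θ̇² = -10.742474 + 0.527811 − -0.012582 = -10.202081
step 2→3:
  ẍ = (ẋ'−ẋ)/dt = (1.279569683−1.342026110)/0.016479 = -3.790062
  θ̈ = (θ̇'−θ̇)/dt = (1.952817882−1.872800031)/0.016479 = 4.855747
  sinθ=-0.144293, cosθ=0.989535
  F = (M+m)·ẍ + m·l·cosθ·θ̈ − m·l·sinθ·θ̇² = -3.890460 + 0.143131 − -0.015076 = -3.732254
step 3→4:
  ẍ = (ẋ'−ẋ)/dt = (1.390079838−1.279569683)/0.016479 = 6.706120
  θ̈ = (θ̇'−θ̇)/dt = (1.686263992−1.952817882)/0.016479 = -16.175368
  sinθ=-0.113690, cosθ=0.993516
  F = (M+m)·ẍ + m·l·cosθ·θ̈ − m·l·sinθ·θ̇² = 6.883765 + -0.478713 − -0.012915 = 6.417967
step 4→5:
  ẍ = (ẋ'−ẋ)/dt = (1.416110873−1.390079838)/0.016479 = 1.579649
  θ̈ = (θ̇'−θ̇)/dt = (1.604854299−1.686263992)/0.016479 = -4.940208
  sinθ=-0.081665, cosθ=0.996660
  F = (M+m)·ẍ + m·l·cosθ·θ̈ − m·l·sinθ·θ̇² = 1.621494 + -0.146669 − -0.006917 = 1.481742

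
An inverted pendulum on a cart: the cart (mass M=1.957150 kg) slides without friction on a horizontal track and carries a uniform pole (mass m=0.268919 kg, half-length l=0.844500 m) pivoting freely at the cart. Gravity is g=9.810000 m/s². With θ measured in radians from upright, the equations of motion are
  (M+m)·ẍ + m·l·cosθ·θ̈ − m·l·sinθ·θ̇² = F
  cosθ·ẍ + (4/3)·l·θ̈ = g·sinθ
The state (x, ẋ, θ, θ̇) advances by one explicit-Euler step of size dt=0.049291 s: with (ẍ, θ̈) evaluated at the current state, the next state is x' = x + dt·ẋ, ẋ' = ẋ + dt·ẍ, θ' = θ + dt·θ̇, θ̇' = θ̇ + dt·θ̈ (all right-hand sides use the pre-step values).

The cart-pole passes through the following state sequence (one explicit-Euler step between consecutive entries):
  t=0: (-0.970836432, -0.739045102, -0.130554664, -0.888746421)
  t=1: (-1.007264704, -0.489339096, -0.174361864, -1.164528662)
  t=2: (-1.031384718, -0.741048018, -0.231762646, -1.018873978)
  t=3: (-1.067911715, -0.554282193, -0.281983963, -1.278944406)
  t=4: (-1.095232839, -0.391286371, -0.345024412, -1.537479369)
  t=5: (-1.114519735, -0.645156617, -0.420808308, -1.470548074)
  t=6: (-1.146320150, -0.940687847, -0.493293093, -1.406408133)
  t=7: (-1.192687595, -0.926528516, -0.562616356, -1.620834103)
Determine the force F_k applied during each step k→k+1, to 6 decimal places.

F_0 = 10.040700 N
F_1 = -10.653283 N
F_2 = 7.322623 N
F_3 = 6.320424 N
F_4 = -10.993459 N
F_5 = -12.876361 N
F_6 = -0.017985 N

step 0→1:
  ẍ = (ẋ'−ẋ)/dt = (-0.489339096−-0.739045102)/0.049291 = 5.065955
  θ̈ = (θ̇'−θ̇)/dt = (-1.164528662−-0.888746421)/0.049291 = -5.594982
  sinθ=-0.130184, cosθ=0.991490
  F = (M+m)·ẍ + m·l·cosθ·θ̈ − m·l·sinθ·θ̇² = 11.277166 + -1.259819 − -0.023353 = 10.040700
step 1→2:
  ẍ = (ẋ'−ẋ)/dt = (-0.741048018−-0.489339096)/0.049291 = -5.106590
  θ̈ = (θ̇'−θ̇)/dt = (-1.018873978−-1.164528662)/0.049291 = 2.954996
  sinθ=-0.173480, cosθ=0.984837
  F = (M+m)·ẍ + m·l·cosθ·θ̈ − m·l·sinθ·θ̇² = -11.367621 + 0.660910 − -0.053428 = -10.653283
step 2→3:
  ẍ = (ẋ'−ẋ)/dt = (-0.554282193−-0.741048018)/0.049291 = 3.789045
  θ̈ = (θ̇'−θ̇)/dt = (-1.278944406−-1.018873978)/0.049291 = -5.276225
  sinθ=-0.229693, cosθ=0.973263
  F = (M+m)·ẍ + m·l·cosθ·θ̈ − m·l·sinθ·θ̇² = 8.434676 + -1.166205 − -0.054152 = 7.322623
step 3→4:
  ẍ = (ẋ'−ẋ)/dt = (-0.391286371−-0.554282193)/0.049291 = 3.306807
  θ̈ = (θ̇'−θ̇)/dt = (-1.537479369−-1.278944406)/0.049291 = -5.245074
  sinθ=-0.278262, cosθ=0.960505
  F = (M+m)·ẍ + m·l·cosθ·θ̈ − m·l·sinθ·θ̇² = 7.361180 + -1.144123 − -0.103366 = 6.320424
step 4→5:
  ẍ = (ẋ'−ẋ)/dt = (-0.645156617−-0.391286371)/0.049291 = -5.150438
  θ̈ = (θ̇'−θ̇)/dt = (-1.470548074−-1.537479369)/0.049291 = 1.357881
  sinθ=-0.338220, cosθ=0.941067
  F = (M+m)·ẍ + m·l·cosθ·θ̈ − m·l·sinθ·θ̇² = -11.465231 + 0.290204 − -0.181568 = -10.993459
step 5→6:
  ẍ = (ẋ'−ẋ)/dt = (-0.940687847−-0.645156617)/0.049291 = -5.995643
  θ̈ = (θ̇'−θ̇)/dt = (-1.406408133−-1.470548074)/0.049291 = 1.301251
  sinθ=-0.408498, cosθ=0.912759
  F = (M+m)·ẍ + m·l·cosθ·θ̈ − m·l·sinθ·θ̇² = -13.346715 + 0.269736 − -0.200618 = -12.876361
step 6→7:
  ẍ = (ẋ'−ẋ)/dt = (-0.926528516−-0.940687847)/0.049291 = 0.287260
  θ̈ = (θ̇'−θ̇)/dt = (-1.620834103−-1.406408133)/0.049291 = -4.350205
  sinθ=-0.473529, cosθ=0.880778
  F = (M+m)·ẍ + m·l·cosθ·θ̈ − m·l·sinθ·θ̇² = 0.639461 + -0.870157 − -0.212711 = -0.017985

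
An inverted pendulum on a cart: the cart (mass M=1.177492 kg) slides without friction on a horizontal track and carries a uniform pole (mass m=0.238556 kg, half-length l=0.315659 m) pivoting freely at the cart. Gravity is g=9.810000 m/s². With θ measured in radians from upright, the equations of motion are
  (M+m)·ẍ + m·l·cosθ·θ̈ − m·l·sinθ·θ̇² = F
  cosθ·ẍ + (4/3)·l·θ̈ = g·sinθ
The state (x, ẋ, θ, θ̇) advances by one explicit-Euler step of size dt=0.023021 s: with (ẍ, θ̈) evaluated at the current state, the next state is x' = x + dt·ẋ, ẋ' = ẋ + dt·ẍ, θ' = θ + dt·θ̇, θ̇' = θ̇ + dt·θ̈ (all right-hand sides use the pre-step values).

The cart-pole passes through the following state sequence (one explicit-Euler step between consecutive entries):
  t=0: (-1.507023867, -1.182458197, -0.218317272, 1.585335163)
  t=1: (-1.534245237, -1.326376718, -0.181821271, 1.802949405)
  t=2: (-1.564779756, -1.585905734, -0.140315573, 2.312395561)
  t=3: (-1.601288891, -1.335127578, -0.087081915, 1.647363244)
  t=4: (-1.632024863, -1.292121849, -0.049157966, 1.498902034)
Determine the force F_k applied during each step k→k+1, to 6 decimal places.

step 0→1:
  ẍ = (ẋ'−ẋ)/dt = (-1.326376718−-1.182458197)/0.023021 = -6.251619
  θ̈ = (θ̇'−θ̇)/dt = (1.802949405−1.585335163)/0.023021 = 9.452858
  sinθ=-0.216587, cosθ=0.976263
  F = (M+m)·ẍ + m·l·cosθ·θ̈ − m·l·sinθ·θ̇² = -8.852593 + 0.694926 − -0.040991 = -8.116676
step 1→2:
  ẍ = (ẋ'−ẋ)/dt = (-1.585905734−-1.326376718)/0.023021 = -11.273577
  θ̈ = (θ̇'−θ̇)/dt = (2.312395561−1.802949405)/0.023021 = 22.129628
  sinθ=-0.180821, cosθ=0.983516
  F = (M+m)·ẍ + m·l·cosθ·θ̈ − m·l·sinθ·θ̇² = -15.963926 + 1.638944 − -0.044261 = -14.280721
step 2→3:
  ẍ = (ẋ'−ẋ)/dt = (-1.335127578−-1.585905734)/0.023021 = 10.893452
  θ̈ = (θ̇'−θ̇)/dt = (1.647363244−2.312395561)/0.023021 = -28.888073
  sinθ=-0.139856, cosθ=0.990172
  F = (M+m)·ẍ + m·l·cosθ·θ̈ − m·l·sinθ·θ̇² = 15.425651 + -2.153960 − -0.056314 = 13.328004
step 3→4:
  ẍ = (ẋ'−ẋ)/dt = (-1.292121849−-1.335127578)/0.023021 = 1.868109
  θ̈ = (θ̇'−θ̇)/dt = (1.498902034−1.647363244)/0.023021 = -6.448947
  sinθ=-0.086972, cosθ=0.996211
  F = (M+m)·ẍ + m·l·cosθ·θ̈ − m·l·sinθ·θ̇² = 2.645332 + -0.483781 − -0.017773 = 2.179324

F_0 = -8.116676 N
F_1 = -14.280721 N
F_2 = 13.328004 N
F_3 = 2.179324 N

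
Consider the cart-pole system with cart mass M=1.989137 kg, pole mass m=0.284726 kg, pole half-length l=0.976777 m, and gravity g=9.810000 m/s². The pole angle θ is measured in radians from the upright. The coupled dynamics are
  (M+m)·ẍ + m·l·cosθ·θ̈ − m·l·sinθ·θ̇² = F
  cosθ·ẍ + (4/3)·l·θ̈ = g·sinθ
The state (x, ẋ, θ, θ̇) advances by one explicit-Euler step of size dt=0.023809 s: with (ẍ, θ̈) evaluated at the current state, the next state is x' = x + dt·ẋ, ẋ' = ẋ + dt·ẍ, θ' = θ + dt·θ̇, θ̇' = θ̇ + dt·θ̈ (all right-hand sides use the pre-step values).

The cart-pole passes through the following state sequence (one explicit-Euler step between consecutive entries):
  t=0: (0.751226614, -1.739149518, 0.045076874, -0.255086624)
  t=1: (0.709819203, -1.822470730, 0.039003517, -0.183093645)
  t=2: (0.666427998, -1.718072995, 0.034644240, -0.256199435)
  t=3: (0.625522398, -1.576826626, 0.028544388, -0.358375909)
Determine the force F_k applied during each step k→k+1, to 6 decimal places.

step 0→1:
  ẍ = (ẋ'−ẋ)/dt = (-1.822470730−-1.739149518)/0.023809 = -3.499568
  θ̈ = (θ̇'−θ̇)/dt = (-0.183093645−-0.255086624)/0.023809 = 3.023772
  sinθ=0.045062, cosθ=0.998984
  F = (M+m)·ẍ + m·l·cosθ·θ̈ − m·l·sinθ·θ̇² = -7.957538 + 0.840098 − 0.000815 = -7.118255
step 1→2:
  ẍ = (ẋ'−ẋ)/dt = (-1.718072995−-1.822470730)/0.023809 = 4.384801
  θ̈ = (θ̇'−θ̇)/dt = (-0.256199435−-0.183093645)/0.023809 = -3.070511
  sinθ=0.038994, cosθ=0.999239
  F = (M+m)·ẍ + m·l·cosθ·θ̈ − m·l·sinθ·θ̇² = 9.970438 + -0.853302 − 0.000364 = 9.116772
step 2→3:
  ẍ = (ẋ'−ẋ)/dt = (-1.576826626−-1.718072995)/0.023809 = 5.932478
  θ̈ = (θ̇'−θ̇)/dt = (-0.358375909−-0.256199435)/0.023809 = -4.291506
  sinθ=0.034637, cosθ=0.999400
  F = (M+m)·ẍ + m·l·cosθ·θ̈ − m·l·sinθ·θ̇² = 13.489642 + -1.192811 − 0.000632 = 12.296199

F_0 = -7.118255 N
F_1 = 9.116772 N
F_2 = 12.296199 N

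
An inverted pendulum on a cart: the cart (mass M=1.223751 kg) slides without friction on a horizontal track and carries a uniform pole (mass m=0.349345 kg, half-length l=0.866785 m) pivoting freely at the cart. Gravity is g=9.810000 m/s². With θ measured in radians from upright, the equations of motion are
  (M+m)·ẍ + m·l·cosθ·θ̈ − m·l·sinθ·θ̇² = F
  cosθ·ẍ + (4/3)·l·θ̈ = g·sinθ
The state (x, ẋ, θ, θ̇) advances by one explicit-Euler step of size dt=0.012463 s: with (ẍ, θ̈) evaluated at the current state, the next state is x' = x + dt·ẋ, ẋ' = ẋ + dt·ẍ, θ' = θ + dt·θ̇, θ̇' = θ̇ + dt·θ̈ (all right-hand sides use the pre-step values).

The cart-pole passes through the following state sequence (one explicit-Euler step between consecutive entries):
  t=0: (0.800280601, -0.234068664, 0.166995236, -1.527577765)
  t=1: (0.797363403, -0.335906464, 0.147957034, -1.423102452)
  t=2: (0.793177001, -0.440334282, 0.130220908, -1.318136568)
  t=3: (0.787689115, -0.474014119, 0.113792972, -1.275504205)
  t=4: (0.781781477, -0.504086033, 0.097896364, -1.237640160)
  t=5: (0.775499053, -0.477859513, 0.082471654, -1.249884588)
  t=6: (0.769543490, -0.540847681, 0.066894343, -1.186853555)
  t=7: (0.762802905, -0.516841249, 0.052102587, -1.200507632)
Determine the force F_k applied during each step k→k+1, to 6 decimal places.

F_0 = -10.468480 N
F_1 = -10.748981 N
F_2 = -3.292385 N
F_3 = -2.937641 N
F_4 = 2.968939 N
F_5 = -6.463190 N
F_6 = 2.670607 N

step 0→1:
  ẍ = (ẋ'−ẋ)/dt = (-0.335906464−-0.234068664)/0.012463 = -8.171211
  θ̈ = (θ̇'−θ̇)/dt = (-1.423102452−-1.527577765)/0.012463 = 8.382838
  sinθ=0.166220, cosθ=0.986089
  F = (M+m)·ẍ + m·l·cosθ·θ̈ − m·l·sinθ·θ̇² = -12.854099 + 2.503070 − 0.117451 = -10.468480
step 1→2:
  ẍ = (ẋ'−ẋ)/dt = (-0.440334282−-0.335906464)/0.012463 = -8.379027
  θ̈ = (θ̇'−θ̇)/dt = (-1.318136568−-1.423102452)/0.012463 = 8.422200
  sinθ=0.147418, cosθ=0.989074
  F = (M+m)·ẍ + m·l·cosθ·θ̈ − m·l·sinθ·θ̇² = -13.181014 + 2.522437 − 0.090404 = -10.748981
step 2→3:
  ẍ = (ẋ'−ẋ)/dt = (-0.474014119−-0.440334282)/0.012463 = -2.702386
  θ̈ = (θ̇'−θ̇)/dt = (-1.275504205−-1.318136568)/0.012463 = 3.420714
  sinθ=0.129853, cosθ=0.991533
  F = (M+m)·ẍ + m·l·cosθ·θ̈ − m·l·sinθ·θ̇² = -4.251113 + 1.027046 − 0.068319 = -3.292385
step 3→4:
  ẍ = (ẋ'−ẋ)/dt = (-0.504086033−-0.474014119)/0.012463 = -2.412895
  θ̈ = (θ̇'−θ̇)/dt = (-1.237640160−-1.275504205)/0.012463 = 3.038116
  sinθ=0.113548, cosθ=0.993533
  F = (M+m)·ẍ + m·l·cosθ·θ̈ − m·l·sinθ·θ̇² = -3.795716 + 0.914013 − 0.055938 = -2.937641
step 4→5:
  ẍ = (ẋ'−ẋ)/dt = (-0.477859513−-0.504086033)/0.012463 = 2.104351
  θ̈ = (θ̇'−θ̇)/dt = (-1.249884588−-1.237640160)/0.012463 = -0.982462
  sinθ=0.097740, cosθ=0.995212
  F = (M+m)·ẍ + m·l·cosθ·θ̈ − m·l·sinθ·θ̇² = 3.310345 + -0.296072 − 0.045334 = 2.968939
step 5→6:
  ẍ = (ẋ'−ẋ)/dt = (-0.540847681−-0.477859513)/0.012463 = -5.054013
  θ̈ = (θ̇'−θ̇)/dt = (-1.186853555−-1.249884588)/0.012463 = 5.057453
  sinθ=0.082378, cosθ=0.996601
  F = (M+m)·ẍ + m·l·cosθ·θ̈ − m·l·sinθ·θ̇² = -7.950448 + 1.526227 − 0.038969 = -6.463190
step 6→7:
  ẍ = (ẋ'−ẋ)/dt = (-0.516841249−-0.540847681)/0.012463 = 1.926216
  θ̈ = (θ̇'−θ̇)/dt = (-1.200507632−-1.186853555)/0.012463 = -1.095569
  sinθ=0.066844, cosθ=0.997763
  F = (M+m)·ẍ + m·l·cosθ·θ̈ − m·l·sinθ·θ̇² = 3.030123 + -0.331004 − 0.028512 = 2.670607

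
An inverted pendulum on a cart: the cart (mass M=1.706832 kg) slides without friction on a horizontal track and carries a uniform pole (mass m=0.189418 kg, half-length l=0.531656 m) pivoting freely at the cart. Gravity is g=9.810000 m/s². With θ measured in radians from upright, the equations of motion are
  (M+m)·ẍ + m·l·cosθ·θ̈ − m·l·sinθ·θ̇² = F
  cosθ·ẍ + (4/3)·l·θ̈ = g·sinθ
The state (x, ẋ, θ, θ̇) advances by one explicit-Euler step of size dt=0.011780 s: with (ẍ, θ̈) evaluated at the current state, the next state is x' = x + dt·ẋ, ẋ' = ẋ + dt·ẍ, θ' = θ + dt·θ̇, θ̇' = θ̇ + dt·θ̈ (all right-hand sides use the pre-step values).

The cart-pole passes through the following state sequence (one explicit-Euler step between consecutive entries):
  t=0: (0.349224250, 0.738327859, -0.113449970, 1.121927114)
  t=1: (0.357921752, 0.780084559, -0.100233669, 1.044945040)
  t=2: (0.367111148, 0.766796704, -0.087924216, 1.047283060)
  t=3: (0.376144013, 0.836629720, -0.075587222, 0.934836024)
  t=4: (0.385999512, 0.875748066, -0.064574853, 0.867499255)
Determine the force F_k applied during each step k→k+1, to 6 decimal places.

F_0 = 6.082133 N
F_1 = -2.108082 N
F_2 = 10.293281 N
F_3 = 5.729597 N

step 0→1:
  ẍ = (ẋ'−ẋ)/dt = (0.780084559−0.738327859)/0.011780 = 3.544711
  θ̈ = (θ̇'−θ̇)/dt = (1.044945040−1.121927114)/0.011780 = -6.534981
  sinθ=-0.113207, cosθ=0.993571
  F = (M+m)·ẍ + m·l·cosθ·θ̈ − m·l·sinθ·θ̇² = 6.721659 + -0.653876 − -0.014350 = 6.082133
step 1→2:
  ẍ = (ẋ'−ẋ)/dt = (0.766796704−0.780084559)/0.011780 = -1.128001
  θ̈ = (θ̇'−θ̇)/dt = (1.047283060−1.044945040)/0.011780 = 0.198474
  sinθ=-0.100066, cosθ=0.994981
  F = (M+m)·ẍ + m·l·cosθ·θ̈ − m·l·sinθ·θ̇² = -2.138972 + 0.019887 − -0.011003 = -2.108082
step 2→3:
  ẍ = (ẋ'−ẋ)/dt = (0.836629720−0.766796704)/0.011780 = 5.928100
  θ̈ = (θ̇'−θ̇)/dt = (0.934836024−1.047283060)/0.011780 = -9.545589
  sinθ=-0.087811, cosθ=0.996137
  F = (M+m)·ẍ + m·l·cosθ·θ̈ − m·l·sinθ·θ̇² = 11.241159 + -0.957577 − -0.009699 = 10.293281
step 3→4:
  ẍ = (ẋ'−ẋ)/dt = (0.875748066−0.836629720)/0.011780 = 3.320742
  θ̈ = (θ̇'−θ̇)/dt = (0.867499255−0.934836024)/0.011780 = -5.716194
  sinθ=-0.075515, cosθ=0.997145
  F = (M+m)·ẍ + m·l·cosθ·θ̈ − m·l·sinθ·θ̇² = 6.296958 + -0.574007 − -0.006646 = 5.729597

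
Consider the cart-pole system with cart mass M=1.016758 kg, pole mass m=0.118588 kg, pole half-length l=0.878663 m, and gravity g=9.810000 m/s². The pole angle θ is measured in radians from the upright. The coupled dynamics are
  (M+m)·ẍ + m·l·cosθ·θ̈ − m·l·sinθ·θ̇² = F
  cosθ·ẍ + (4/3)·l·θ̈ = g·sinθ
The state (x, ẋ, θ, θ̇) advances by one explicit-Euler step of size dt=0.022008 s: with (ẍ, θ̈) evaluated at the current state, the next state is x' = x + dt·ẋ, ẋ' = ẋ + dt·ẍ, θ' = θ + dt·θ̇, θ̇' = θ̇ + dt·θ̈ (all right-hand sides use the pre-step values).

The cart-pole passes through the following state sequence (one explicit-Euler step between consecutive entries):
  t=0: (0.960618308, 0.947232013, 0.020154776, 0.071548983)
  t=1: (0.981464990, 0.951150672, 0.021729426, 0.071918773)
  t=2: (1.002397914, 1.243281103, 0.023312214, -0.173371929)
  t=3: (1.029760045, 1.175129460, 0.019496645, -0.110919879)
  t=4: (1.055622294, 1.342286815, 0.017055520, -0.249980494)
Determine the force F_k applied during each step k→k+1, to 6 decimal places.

F_0 = 0.203895 N
F_1 = 13.909300 N
F_2 = -3.220267 N
F_3 = 7.964998 N

step 0→1:
  ẍ = (ẋ'−ẋ)/dt = (0.951150672−0.947232013)/0.022008 = 0.178056
  θ̈ = (θ̇'−θ̇)/dt = (0.071918773−0.071548983)/0.022008 = 0.016803
  sinθ=0.020153, cosθ=0.999797
  F = (M+m)·ẍ + m·l·cosθ·θ̈ − m·l·sinθ·θ̇² = 0.202155 + 0.001750 − 0.000011 = 0.203895
step 1→2:
  ẍ = (ẋ'−ẋ)/dt = (1.243281103−0.951150672)/0.022008 = 13.273829
  θ̈ = (θ̇'−θ̇)/dt = (-0.173371929−0.071918773)/0.022008 = -11.145524
  sinθ=0.021728, cosθ=0.999764
  F = (M+m)·ẍ + m·l·cosθ·θ̈ − m·l·sinθ·θ̇² = 15.070389 + -1.161077 − 0.000012 = 13.909300
step 2→3:
  ẍ = (ẋ'−ẋ)/dt = (1.175129460−1.243281103)/0.022008 = -3.096676
  θ̈ = (θ̇'−θ̇)/dt = (-0.110919879−-0.173371929)/0.022008 = 2.837698
  sinθ=0.023310, cosθ=0.999728
  F = (M+m)·ẍ + m·l·cosθ·θ̈ − m·l·sinθ·θ̇² = -3.515799 + 0.295605 − 0.000073 = -3.220267
step 3→4:
  ẍ = (ẋ'−ẋ)/dt = (1.342286815−1.175129460)/0.022008 = 7.595300
  θ̈ = (θ̇'−θ̇)/dt = (-0.249980494−-0.110919879)/0.022008 = -6.318639
  sinθ=0.019495, cosθ=0.999810
  F = (M+m)·ẍ + m·l·cosθ·θ̈ − m·l·sinθ·θ̇² = 8.623293 + -0.658270 − 0.000025 = 7.964998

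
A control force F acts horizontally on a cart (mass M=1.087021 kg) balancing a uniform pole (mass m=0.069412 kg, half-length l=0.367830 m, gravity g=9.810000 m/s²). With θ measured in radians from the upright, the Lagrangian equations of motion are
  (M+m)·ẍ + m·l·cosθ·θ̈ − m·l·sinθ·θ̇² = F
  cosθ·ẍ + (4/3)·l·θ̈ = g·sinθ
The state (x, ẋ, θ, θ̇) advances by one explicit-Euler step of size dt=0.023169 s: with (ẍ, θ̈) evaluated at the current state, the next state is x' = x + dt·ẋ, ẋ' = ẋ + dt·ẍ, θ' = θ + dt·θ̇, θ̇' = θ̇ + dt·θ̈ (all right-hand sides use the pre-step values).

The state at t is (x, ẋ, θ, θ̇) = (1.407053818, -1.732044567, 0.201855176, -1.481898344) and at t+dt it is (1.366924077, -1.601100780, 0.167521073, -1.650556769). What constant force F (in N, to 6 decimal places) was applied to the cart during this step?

F = 6.342464 N

ẍ = (ẋ'−ẋ)/dt = (-1.601100780−-1.732044567)/0.023169 = 5.651681
θ̈ = (θ̇'−θ̇)/dt = (-1.650556769−-1.481898344)/0.023169 = -7.279487
sinθ=0.200487, cosθ=0.979696
F = (M+m)·ẍ + m·l·cosθ·θ̈ − m·l·sinθ·θ̇² = 6.535790 + -0.182085 − 0.011241 = 6.342464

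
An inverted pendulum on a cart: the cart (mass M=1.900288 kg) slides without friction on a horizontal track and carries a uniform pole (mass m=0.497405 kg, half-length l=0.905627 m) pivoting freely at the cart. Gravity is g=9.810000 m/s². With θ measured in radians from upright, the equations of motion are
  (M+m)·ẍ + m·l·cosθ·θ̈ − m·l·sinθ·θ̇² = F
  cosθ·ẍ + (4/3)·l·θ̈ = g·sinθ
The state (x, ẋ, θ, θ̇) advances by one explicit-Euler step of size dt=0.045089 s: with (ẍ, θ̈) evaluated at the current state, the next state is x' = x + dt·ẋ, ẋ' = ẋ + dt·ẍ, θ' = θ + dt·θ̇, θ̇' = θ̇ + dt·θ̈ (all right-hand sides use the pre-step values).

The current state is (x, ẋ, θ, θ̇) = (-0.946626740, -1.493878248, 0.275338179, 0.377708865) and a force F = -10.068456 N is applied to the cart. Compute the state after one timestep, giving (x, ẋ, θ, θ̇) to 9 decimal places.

sinθ=0.271872393, cosθ=0.962333311
temp = (F + m·l·θ̇²·sinθ)/(M+m) = (-10.068456 + 0.017471853)/2.397693 = -4.191939563
θ̈ = (g·sinθ − cosθ·temp)/(l·(4/3 − m·cos²θ/(M+m))) = 6.483802734
ẍ = temp − m·l·θ̈·cosθ/(M+m) = -5.364192273
Euler: x'=-0.946626740+0.045089·-1.493878248=-1.013984216, ẋ'=-1.493878248+0.045089·-5.364192273=-1.735744313
       θ'=0.275338179+0.045089·0.377708865=0.292368694, θ̇'=0.377708865+0.045089·6.483802734=0.670057046

(-1.013984216, -1.735744313, 0.292368694, 0.670057046)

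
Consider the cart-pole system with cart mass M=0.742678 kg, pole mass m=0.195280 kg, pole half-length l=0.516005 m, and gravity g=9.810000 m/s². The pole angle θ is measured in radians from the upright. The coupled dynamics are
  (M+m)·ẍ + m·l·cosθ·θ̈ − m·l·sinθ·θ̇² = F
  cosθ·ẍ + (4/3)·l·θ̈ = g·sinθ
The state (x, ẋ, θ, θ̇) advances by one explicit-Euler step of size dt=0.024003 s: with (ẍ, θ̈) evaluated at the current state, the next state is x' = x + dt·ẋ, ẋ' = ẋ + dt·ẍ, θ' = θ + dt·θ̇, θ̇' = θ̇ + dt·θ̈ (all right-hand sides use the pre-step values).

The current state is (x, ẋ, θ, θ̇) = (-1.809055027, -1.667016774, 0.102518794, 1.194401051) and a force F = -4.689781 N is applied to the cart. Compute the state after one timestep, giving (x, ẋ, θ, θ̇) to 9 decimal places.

(-1.849068431, -1.812945988, 0.131188002, 1.440417269)

sinθ=0.102339308, cosθ=0.994749549
temp = (F + m·l·θ̇²·sinθ)/(M+m) = (-4.689781 + 0.014711417)/0.937958 = -4.984305889
θ̈ = (g·sinθ − cosθ·temp)/(l·(4/3 − m·cos²θ/(M+m))) = 10.249394568
ẍ = temp − m·l·θ̈·cosθ/(M+m) = -6.079623947
Euler: x'=-1.809055027+0.024003·-1.667016774=-1.849068431, ẋ'=-1.667016774+0.024003·-6.079623947=-1.812945988
       θ'=0.102518794+0.024003·1.194401051=0.131188002, θ̇'=1.194401051+0.024003·10.249394568=1.440417269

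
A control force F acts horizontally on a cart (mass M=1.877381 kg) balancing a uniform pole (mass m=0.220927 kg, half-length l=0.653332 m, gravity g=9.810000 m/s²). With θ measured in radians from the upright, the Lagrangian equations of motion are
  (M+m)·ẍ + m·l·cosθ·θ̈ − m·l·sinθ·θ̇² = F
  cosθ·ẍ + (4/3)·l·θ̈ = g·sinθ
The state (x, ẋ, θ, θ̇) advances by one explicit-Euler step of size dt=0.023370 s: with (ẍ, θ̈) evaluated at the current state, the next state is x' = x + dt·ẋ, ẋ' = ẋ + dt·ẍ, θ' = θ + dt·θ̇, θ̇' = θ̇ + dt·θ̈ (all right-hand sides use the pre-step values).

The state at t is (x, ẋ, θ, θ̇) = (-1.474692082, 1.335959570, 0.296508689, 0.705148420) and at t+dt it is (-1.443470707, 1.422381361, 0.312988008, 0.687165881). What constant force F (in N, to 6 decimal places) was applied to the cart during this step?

F = 7.632313 N

ẍ = (ẋ'−ẋ)/dt = (1.422381361−1.335959570)/0.023370 = 3.697980
θ̈ = (θ̇'−θ̇)/dt = (0.687165881−0.705148420)/0.023370 = -0.769471
sinθ=0.292183, cosθ=0.956362
F = (M+m)·ẍ + m·l·cosθ·θ̈ − m·l·sinθ·θ̇² = 7.759501 + -0.106218 − 0.020970 = 7.632313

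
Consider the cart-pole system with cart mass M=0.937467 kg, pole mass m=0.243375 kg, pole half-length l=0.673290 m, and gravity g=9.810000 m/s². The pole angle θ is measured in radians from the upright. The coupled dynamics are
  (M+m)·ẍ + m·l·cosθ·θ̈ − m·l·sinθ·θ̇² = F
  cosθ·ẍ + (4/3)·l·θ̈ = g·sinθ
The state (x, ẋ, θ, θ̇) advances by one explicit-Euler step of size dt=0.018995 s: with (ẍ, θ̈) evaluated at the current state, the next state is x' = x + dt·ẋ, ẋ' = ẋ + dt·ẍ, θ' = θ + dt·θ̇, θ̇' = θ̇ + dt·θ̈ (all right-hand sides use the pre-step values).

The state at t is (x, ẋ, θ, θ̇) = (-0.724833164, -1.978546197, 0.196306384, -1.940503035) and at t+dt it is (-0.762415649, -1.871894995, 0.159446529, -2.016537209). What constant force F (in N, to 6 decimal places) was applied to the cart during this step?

F = 5.866404 N

ẍ = (ẋ'−ẋ)/dt = (-1.871894995−-1.978546197)/0.018995 = 5.614699
θ̈ = (θ̇'−θ̇)/dt = (-2.016537209−-1.940503035)/0.018995 = -4.002852
sinθ=0.195048, cosθ=0.980794
F = (M+m)·ẍ + m·l·cosθ·θ̈ − m·l·sinθ·θ̇² = 6.630072 + -0.643317 − 0.120351 = 5.866404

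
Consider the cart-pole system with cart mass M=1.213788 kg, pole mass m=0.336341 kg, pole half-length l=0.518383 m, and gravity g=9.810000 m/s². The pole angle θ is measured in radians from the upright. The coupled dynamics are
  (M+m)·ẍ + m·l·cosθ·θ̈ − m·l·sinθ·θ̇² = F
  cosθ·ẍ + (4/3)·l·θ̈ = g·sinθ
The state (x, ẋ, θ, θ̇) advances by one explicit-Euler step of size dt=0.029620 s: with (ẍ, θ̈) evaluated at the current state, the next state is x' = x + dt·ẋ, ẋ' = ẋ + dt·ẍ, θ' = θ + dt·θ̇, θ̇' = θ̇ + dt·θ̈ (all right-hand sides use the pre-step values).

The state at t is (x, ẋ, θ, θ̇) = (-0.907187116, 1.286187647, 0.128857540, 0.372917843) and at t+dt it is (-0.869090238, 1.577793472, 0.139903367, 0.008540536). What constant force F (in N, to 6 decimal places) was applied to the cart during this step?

ẍ = (ẋ'−ẋ)/dt = (1.577793472−1.286187647)/0.029620 = 9.844896
θ̈ = (θ̇'−θ̇)/dt = (0.008540536−0.372917843)/0.029620 = -12.301732
sinθ=0.128501, cosθ=0.991709
F = (M+m)·ẍ + m·l·cosθ·θ̈ − m·l·sinθ·θ̇² = 15.260859 + -2.127067 − 0.003116 = 13.130676

F = 13.130676 N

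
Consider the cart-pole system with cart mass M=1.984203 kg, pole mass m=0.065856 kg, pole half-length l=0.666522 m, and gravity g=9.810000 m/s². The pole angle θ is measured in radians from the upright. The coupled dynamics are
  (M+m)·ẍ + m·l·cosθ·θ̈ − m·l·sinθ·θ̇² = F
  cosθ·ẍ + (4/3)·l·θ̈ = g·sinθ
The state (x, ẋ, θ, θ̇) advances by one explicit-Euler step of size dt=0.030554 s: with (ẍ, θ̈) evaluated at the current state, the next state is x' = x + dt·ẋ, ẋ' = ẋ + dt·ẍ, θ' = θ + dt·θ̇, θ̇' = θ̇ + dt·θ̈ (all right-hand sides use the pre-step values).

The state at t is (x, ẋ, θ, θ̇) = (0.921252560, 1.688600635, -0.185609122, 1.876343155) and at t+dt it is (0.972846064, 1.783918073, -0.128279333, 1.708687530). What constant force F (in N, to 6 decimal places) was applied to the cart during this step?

F = 6.187242 N

ẍ = (ẋ'−ẋ)/dt = (1.783918073−1.688600635)/0.030554 = 3.119639
θ̈ = (θ̇'−θ̇)/dt = (1.708687530−1.876343155)/0.030554 = -5.487191
sinθ=-0.184545, cosθ=0.982824
F = (M+m)·ẍ + m·l·cosθ·θ̈ − m·l·sinθ·θ̇² = 6.395443 + -0.236720 − -0.028519 = 6.187242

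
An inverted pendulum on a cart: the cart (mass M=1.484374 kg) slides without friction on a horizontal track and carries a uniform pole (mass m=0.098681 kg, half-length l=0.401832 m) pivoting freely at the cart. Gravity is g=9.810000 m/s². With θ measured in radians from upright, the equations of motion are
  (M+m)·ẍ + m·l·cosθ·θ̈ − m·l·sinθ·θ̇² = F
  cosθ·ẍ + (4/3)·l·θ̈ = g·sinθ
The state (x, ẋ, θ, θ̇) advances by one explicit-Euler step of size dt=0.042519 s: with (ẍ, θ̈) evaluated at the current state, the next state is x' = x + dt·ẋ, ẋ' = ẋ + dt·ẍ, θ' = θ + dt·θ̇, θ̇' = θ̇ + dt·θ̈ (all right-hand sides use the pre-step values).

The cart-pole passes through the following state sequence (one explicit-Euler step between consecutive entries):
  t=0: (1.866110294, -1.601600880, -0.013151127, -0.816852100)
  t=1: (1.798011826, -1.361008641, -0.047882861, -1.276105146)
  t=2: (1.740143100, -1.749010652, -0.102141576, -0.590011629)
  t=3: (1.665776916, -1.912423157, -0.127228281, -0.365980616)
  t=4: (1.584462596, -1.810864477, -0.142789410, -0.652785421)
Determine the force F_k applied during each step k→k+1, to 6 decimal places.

F_0 = 8.529746 N
F_1 = -13.803770 N
F_2 = -5.874877 N
F_3 = 3.516565 N

step 0→1:
  ẍ = (ẋ'−ẋ)/dt = (-1.361008641−-1.601600880)/0.042519 = 5.658464
  θ̈ = (θ̇'−θ̇)/dt = (-1.276105146−-0.816852100)/0.042519 = -10.801125
  sinθ=-0.013151, cosθ=0.999914
  F = (M+m)·ẍ + m·l·cosθ·θ̈ − m·l·sinθ·θ̇² = 8.957660 + -0.428262 − -0.000348 = 8.529746
step 1→2:
  ẍ = (ẋ'−ẋ)/dt = (-1.749010652−-1.361008641)/0.042519 = -9.125379
  θ̈ = (θ̇'−θ̇)/dt = (-0.590011629−-1.276105146)/0.042519 = 16.136163
  sinθ=-0.047865, cosθ=0.998854
  F = (M+m)·ẍ + m·l·cosθ·θ̈ − m·l·sinθ·θ̇² = -14.445978 + 0.639117 − -0.003091 = -13.803770
step 2→3:
  ẍ = (ẋ'−ẋ)/dt = (-1.912423157−-1.749010652)/0.042519 = -3.843282
  θ̈ = (θ̇'−θ̇)/dt = (-0.365980616−-0.590011629)/0.042519 = 5.268962
  sinθ=-0.101964, cosθ=0.994788
  F = (M+m)·ẍ + m·l·cosθ·θ̈ − m·l·sinθ·θ̇² = -6.084127 + 0.207842 − -0.001407 = -5.874877
step 3→4:
  ẍ = (ẋ'−ẋ)/dt = (-1.810864477−-1.912423157)/0.042519 = 2.388548
  θ̈ = (θ̇'−θ̇)/dt = (-0.652785421−-0.365980616)/0.042519 = -6.745333
  sinθ=-0.126885, cosθ=0.991917
  F = (M+m)·ẍ + m·l·cosθ·θ̈ − m·l·sinθ·θ̇² = 3.781203 + -0.265312 − -0.000674 = 3.516565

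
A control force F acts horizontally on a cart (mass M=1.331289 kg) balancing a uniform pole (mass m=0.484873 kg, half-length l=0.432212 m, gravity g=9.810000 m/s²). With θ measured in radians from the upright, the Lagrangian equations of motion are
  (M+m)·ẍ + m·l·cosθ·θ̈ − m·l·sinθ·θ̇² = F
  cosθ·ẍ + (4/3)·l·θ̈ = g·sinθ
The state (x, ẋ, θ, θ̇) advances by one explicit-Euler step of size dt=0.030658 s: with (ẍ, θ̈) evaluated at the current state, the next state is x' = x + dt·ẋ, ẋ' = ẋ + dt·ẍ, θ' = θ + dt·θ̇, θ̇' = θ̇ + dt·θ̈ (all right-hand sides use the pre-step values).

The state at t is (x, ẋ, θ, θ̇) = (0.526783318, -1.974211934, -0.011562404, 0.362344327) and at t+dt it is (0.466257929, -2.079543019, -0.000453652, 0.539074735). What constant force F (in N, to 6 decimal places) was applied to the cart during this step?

F = -5.031444 N

ẍ = (ẋ'−ẋ)/dt = (-2.079543019−-1.974211934)/0.030658 = -3.435680
θ̈ = (θ̇'−θ̇)/dt = (0.539074735−0.362344327)/0.030658 = 5.764577
sinθ=-0.011562, cosθ=0.999933
F = (M+m)·ẍ + m·l·cosθ·θ̈ − m·l·sinθ·θ̇² = -6.239752 + 1.207990 − -0.000318 = -5.031444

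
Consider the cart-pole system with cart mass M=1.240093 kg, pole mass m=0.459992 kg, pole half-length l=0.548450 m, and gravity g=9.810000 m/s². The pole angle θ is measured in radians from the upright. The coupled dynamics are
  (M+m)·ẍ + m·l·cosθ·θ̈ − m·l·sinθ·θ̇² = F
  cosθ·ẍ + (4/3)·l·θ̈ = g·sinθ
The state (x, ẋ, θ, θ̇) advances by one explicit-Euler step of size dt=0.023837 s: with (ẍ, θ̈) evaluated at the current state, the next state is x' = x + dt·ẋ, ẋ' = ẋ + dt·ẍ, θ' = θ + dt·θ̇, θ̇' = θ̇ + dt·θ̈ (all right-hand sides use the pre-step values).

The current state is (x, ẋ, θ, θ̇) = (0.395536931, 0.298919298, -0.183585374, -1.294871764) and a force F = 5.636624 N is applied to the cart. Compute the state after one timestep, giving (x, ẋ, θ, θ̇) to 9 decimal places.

sinθ=-0.182555863, cosθ=0.983195483
temp = (F + m·l·θ̇²·sinθ)/(M+m) = (5.636624 + -0.077221214)/1.700085 = 3.270073429
θ̈ = (g·sinθ − cosθ·temp)/(l·(4/3 − m·cos²θ/(M+m))) = -8.516231560
ẍ = temp − m·l·θ̈·cosθ/(M+m) = 4.512595237
Euler: x'=0.395536931+0.023837·0.298919298=0.402662270, ẋ'=0.298919298+0.023837·4.512595237=0.406486031
       θ'=-0.183585374+0.023837·-1.294871764=-0.214451232, θ̇'=-1.294871764+0.023837·-8.516231560=-1.497873176

(0.402662270, 0.406486031, -0.214451232, -1.497873176)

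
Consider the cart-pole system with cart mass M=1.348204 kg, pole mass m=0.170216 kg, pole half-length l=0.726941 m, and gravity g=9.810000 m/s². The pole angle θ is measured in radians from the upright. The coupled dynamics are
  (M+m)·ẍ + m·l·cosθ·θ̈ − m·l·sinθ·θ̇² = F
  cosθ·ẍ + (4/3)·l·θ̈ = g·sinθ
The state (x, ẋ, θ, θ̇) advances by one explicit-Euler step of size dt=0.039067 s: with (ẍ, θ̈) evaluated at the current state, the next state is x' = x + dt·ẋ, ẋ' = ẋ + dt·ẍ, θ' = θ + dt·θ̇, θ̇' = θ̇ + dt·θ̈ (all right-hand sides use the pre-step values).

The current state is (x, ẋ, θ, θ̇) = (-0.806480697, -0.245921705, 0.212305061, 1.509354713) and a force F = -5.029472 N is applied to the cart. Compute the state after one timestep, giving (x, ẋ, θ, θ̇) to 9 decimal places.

(-0.816088120, -0.392183495, 0.271271022, 1.740185035)

sinθ=0.210713765, cosθ=0.977547804
temp = (F + m·l·θ̇²·sinθ)/(M+m) = (-5.029472 + 0.059398446)/1.518420 = -3.273187625
θ̈ = (g·sinθ − cosθ·temp)/(l·(4/3 − m·cos²θ/(M+m))) = 5.908575580
ẍ = temp − m·l·θ̈·cosθ/(M+m) = -3.743870534
Euler: x'=-0.806480697+0.039067·-0.245921705=-0.816088120, ẋ'=-0.245921705+0.039067·-3.743870534=-0.392183495
       θ'=0.212305061+0.039067·1.509354713=0.271271022, θ̇'=1.509354713+0.039067·5.908575580=1.740185035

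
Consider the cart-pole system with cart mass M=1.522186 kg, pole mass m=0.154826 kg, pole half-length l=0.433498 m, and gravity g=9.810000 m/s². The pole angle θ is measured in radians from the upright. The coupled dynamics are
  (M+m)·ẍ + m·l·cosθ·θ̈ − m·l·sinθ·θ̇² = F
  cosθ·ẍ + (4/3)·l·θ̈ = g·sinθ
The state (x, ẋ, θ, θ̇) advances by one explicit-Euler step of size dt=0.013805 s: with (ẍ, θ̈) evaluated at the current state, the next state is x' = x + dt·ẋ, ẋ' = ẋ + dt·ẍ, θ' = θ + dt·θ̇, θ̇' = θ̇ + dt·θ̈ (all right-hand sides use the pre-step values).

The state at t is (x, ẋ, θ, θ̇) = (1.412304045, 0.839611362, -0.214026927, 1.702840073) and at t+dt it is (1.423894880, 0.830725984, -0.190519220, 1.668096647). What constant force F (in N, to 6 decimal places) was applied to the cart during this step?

F = -1.203108 N

ẍ = (ẋ'−ẋ)/dt = (0.830725984−0.839611362)/0.013805 = -0.643635
θ̈ = (θ̇'−θ̇)/dt = (1.668096647−1.702840073)/0.013805 = -2.516728
sinθ=-0.212397, cosθ=0.977184
F = (M+m)·ẍ + m·l·cosθ·θ̈ − m·l·sinθ·θ̇² = -1.079383 + -0.165061 − -0.041336 = -1.203108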